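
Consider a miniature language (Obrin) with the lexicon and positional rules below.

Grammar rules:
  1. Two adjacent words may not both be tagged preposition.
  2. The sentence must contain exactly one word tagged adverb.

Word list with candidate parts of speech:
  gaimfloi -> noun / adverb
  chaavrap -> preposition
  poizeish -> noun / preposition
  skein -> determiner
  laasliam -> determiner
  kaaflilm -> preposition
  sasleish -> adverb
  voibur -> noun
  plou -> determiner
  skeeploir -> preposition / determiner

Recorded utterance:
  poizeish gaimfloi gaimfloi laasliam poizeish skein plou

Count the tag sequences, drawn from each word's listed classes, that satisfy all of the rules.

8

Candidates per position — 1:poizeish {noun,preposition}; 2:gaimfloi {noun,adverb}; 3:gaimfloi {noun,adverb}; 4:laasliam {determiner}; 5:poizeish {noun,preposition}; 6:skein {determiner}; 7:plou {determiner}.
There are 16 candidate sequences in total.
Checking each against the rules leaves 8 sequences.
Count = 8.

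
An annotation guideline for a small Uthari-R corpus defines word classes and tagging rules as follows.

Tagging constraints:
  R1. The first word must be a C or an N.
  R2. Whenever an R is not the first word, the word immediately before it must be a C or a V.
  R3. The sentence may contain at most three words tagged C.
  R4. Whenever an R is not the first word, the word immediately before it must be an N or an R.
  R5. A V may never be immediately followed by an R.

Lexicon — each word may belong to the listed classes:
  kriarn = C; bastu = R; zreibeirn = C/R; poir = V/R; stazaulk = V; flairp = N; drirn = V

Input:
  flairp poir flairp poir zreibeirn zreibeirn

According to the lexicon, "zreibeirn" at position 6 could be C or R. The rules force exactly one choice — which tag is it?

C

Candidates per position — 1:flairp {N}; 2:poir {V,R}; 3:flairp {N}; 4:poir {V,R}; 5:zreibeirn {C,R}; 6:zreibeirn {C,R}.
At position 2, choosing R makes rule 2 impossible to satisfy; hence V.
At position 4, choosing R makes rule 2 impossible to satisfy; hence V.
At position 5, choosing R makes rule 4 impossible to satisfy; hence C.
At position 6, choosing R makes rule 4 impossible to satisfy; hence C.
That leaves exactly one tagging: N V N V C C.
Rule-by-rule: rule 1 ✓; rule 2 ✓; rule 3 ✓; rule 4 ✓; rule 5 ✓.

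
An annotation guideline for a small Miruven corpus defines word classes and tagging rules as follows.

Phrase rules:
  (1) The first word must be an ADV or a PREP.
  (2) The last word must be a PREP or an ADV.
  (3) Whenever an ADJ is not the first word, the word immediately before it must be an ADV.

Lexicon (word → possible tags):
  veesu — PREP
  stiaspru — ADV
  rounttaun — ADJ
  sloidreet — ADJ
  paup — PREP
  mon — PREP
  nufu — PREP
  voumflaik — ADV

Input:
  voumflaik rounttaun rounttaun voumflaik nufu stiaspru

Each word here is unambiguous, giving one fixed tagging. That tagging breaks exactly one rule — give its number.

3

Fixed tagging: ADV ADJ ADJ ADV PREP ADV.
Rule check: R1 pass, R2 pass, R3 fail.
Only rule 3 fails.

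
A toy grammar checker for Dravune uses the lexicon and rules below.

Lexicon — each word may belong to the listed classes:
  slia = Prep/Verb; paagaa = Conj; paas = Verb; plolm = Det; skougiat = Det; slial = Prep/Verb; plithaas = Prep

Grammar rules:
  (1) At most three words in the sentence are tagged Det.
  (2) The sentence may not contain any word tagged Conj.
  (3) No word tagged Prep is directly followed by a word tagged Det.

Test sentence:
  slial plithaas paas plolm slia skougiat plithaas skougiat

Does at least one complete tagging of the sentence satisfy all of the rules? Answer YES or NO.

NO

Candidates per position — 1:slial {Prep,Verb}; 2:plithaas {Prep}; 3:paas {Verb}; 4:plolm {Det}; 5:slia {Prep,Verb}; 6:skougiat {Det}; 7:plithaas {Prep}; 8:skougiat {Det}.
Rule 3 cannot be satisfied by any choice of tags from the lexicon.
So there is no consistent tagging.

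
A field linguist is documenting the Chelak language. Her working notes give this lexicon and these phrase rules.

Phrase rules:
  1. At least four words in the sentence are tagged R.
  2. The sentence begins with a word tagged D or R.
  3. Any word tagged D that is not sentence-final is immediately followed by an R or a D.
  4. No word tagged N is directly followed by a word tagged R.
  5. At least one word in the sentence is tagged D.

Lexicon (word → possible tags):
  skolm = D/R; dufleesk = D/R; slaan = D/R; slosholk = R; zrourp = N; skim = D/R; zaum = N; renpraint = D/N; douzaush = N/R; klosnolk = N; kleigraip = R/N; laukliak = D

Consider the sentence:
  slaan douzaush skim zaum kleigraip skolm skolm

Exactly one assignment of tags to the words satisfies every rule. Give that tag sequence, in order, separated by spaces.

R R R N N D R

Candidates per position — 1:slaan {D,R}; 2:douzaush {N,R}; 3:skim {D,R}; 4:zaum {N}; 5:kleigraip {R,N}; 6:skolm {D,R}; 7:skolm {D,R}.
At position 3, choosing D makes rule 3 impossible to satisfy; hence R.
At position 5, choosing R makes rule 4 impossible to satisfy; hence N.
At position 6, choosing R makes rule 4 impossible to satisfy; hence D.
At position 7, choosing D makes rule 1 impossible to satisfy; hence R.
At position 1, choosing D makes rule 1 impossible to satisfy; hence R.
At position 2, choosing N makes rule 1 impossible to satisfy; hence R.
The unique satisfying tagging is: R R R N N D R.
Verifying each rule — rule 1 ok; rule 2 ok; rule 3 ok; rule 4 ok; rule 5 ok.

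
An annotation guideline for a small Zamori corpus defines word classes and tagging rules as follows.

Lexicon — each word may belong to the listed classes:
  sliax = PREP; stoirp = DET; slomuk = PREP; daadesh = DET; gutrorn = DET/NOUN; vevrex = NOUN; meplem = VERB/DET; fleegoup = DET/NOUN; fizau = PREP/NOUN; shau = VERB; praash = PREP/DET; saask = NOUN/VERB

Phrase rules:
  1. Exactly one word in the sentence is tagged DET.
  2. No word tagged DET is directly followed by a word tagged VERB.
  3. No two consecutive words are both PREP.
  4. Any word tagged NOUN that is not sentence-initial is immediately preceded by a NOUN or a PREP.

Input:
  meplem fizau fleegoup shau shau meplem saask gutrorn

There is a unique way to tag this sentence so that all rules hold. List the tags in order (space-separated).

Candidates per position — 1:meplem {VERB,DET}; 2:fizau {PREP,NOUN}; 3:fleegoup {DET,NOUN}; 4:shau {VERB}; 5:shau {VERB}; 6:meplem {VERB,DET}; 7:saask {NOUN,VERB}; 8:gutrorn {DET,NOUN}.
Position 2: NOUN is ruled out by rule 4; that leaves PREP.
Position 3: DET is ruled out by rule 2; that leaves NOUN.
Position 7: NOUN is ruled out by rule 4; that leaves VERB.
Position 8: NOUN is ruled out by rule 4; that leaves DET.
Position 1: DET is ruled out by rule 1; that leaves VERB.
Position 6: DET is ruled out by rule 1; that leaves VERB.
The unique satisfying tagging is: VERB PREP NOUN VERB VERB VERB VERB DET.
Check: rule 1 ✓; rule 2 ✓; rule 3 ✓; rule 4 ✓.

VERB PREP NOUN VERB VERB VERB VERB DET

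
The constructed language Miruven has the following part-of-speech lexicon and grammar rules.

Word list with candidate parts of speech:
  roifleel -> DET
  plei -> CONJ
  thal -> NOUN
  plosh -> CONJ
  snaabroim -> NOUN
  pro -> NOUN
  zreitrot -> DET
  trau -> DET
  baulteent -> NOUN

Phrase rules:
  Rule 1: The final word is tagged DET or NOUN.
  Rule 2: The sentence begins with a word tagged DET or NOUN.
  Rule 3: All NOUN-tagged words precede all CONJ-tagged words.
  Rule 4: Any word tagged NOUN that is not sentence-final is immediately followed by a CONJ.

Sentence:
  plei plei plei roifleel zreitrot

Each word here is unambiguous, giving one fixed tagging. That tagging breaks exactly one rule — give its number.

Fixed tagging: CONJ CONJ CONJ DET DET.
Checking each rule: R1 holds, R2 violated, R3 holds, R4 holds.
Only rule 2 fails.

2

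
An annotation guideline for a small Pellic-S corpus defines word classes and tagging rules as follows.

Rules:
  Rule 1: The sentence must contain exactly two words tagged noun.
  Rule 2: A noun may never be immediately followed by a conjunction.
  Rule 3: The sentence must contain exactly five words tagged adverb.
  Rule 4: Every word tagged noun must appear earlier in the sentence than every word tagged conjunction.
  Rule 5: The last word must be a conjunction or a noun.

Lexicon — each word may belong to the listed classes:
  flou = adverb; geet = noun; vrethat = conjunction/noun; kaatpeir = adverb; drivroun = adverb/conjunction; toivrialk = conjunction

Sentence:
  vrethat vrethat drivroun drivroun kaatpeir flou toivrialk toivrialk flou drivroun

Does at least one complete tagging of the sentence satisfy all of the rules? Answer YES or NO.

YES

Candidates per position — 1:vrethat {conjunction,noun}; 2:vrethat {conjunction,noun}; 3:drivroun {adverb,conjunction}; 4:drivroun {adverb,conjunction}; 5:kaatpeir {adverb}; 6:flou {adverb}; 7:toivrialk {conjunction}; 8:toivrialk {conjunction}; 9:flou {adverb}; 10:drivroun {adverb,conjunction}.
One satisfying assignment: noun noun adverb adverb adverb adverb conjunction conjunction adverb conjunction.
Check: rule 1 satisfied; rule 2 satisfied; rule 3 satisfied; rule 4 satisfied; rule 5 satisfied.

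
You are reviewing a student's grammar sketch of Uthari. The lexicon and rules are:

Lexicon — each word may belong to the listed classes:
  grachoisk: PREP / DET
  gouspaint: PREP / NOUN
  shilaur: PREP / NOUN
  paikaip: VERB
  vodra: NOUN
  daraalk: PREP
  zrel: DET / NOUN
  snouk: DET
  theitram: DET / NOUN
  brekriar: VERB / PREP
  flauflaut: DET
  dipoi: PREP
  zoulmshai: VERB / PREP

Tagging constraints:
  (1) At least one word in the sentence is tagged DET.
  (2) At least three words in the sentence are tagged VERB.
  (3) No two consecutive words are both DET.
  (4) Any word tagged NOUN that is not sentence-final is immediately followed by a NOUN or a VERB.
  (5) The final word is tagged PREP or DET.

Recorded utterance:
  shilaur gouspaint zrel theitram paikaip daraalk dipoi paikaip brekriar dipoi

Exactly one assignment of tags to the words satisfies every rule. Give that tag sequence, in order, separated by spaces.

PREP PREP DET NOUN VERB PREP PREP VERB VERB PREP

Candidates per position — 1:shilaur {PREP,NOUN}; 2:gouspaint {PREP,NOUN}; 3:zrel {DET,NOUN}; 4:theitram {DET,NOUN}; 5:paikaip {VERB}; 6:daraalk {PREP}; 7:dipoi {PREP}; 8:paikaip {VERB}; 9:brekriar {VERB,PREP}; 10:dipoi {PREP}.
If word 9 were PREP, no tagging could satisfy rule 2; so word 9 is VERB.
The remaining ambiguous positions (1, 2, 3, 4) are resolved jointly — only one combination satisfies every rule.
So the tagging must be: PREP PREP DET NOUN VERB PREP PREP VERB VERB PREP.
Verifying each rule — rule 1 ✓; rule 2 ✓; rule 3 ✓; rule 4 ✓; rule 5 ✓.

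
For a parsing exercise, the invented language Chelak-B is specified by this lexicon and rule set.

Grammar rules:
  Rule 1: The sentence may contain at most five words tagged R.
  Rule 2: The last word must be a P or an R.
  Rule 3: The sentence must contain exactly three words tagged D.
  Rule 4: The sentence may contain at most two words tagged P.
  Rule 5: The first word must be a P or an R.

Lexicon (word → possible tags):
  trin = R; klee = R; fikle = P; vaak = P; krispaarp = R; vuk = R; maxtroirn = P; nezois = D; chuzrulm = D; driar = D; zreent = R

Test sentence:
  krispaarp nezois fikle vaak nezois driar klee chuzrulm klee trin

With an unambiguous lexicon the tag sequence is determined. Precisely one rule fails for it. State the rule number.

3

Fixed tagging: R D P P D D R D R R.
Applying the rules: R1 pass, R2 pass, R3 fail, R4 pass, R5 pass.
Only rule 3 fails.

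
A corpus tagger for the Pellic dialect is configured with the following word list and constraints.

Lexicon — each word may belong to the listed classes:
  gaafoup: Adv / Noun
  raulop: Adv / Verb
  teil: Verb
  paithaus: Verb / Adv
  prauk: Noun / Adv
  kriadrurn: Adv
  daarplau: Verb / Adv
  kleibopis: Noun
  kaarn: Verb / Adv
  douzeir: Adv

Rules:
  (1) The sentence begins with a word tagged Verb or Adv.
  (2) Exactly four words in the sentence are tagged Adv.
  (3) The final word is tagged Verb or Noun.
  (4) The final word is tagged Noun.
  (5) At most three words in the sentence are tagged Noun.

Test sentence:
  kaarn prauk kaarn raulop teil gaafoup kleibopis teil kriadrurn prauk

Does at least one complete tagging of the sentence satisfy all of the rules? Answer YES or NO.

YES

Candidates per position — 1:kaarn {Verb,Adv}; 2:prauk {Noun,Adv}; 3:kaarn {Verb,Adv}; 4:raulop {Adv,Verb}; 5:teil {Verb}; 6:gaafoup {Adv,Noun}; 7:kleibopis {Noun}; 8:teil {Verb}; 9:kriadrurn {Adv}; 10:prauk {Noun,Adv}.
One satisfying assignment: Verb Adv Adv Adv Verb Noun Noun Verb Adv Noun.
Rule-by-rule: rule 1 ok; rule 2 ok; rule 3 ok; rule 4 ok; rule 5 ok.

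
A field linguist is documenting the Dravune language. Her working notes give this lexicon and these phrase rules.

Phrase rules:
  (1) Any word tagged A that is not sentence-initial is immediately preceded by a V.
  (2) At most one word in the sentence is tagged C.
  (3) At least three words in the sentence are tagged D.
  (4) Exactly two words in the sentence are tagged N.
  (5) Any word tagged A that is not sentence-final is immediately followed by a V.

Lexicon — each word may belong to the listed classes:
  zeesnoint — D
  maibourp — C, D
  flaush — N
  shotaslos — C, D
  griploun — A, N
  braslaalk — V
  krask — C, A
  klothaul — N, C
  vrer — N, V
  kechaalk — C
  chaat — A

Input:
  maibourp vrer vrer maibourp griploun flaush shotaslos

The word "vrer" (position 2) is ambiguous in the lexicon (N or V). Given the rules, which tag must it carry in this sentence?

Candidates per position — 1:maibourp {C,D}; 2:vrer {N,V}; 3:vrer {N,V}; 4:maibourp {C,D}; 5:griploun {A,N}; 6:flaush {N}; 7:shotaslos {C,D}.
If word 1 were C, no tagging could satisfy rule 3; so word 1 is D.
If word 4 were C, no tagging could satisfy rule 3; so word 4 is D.
If word 5 were A, no tagging could satisfy rule 1; so word 5 is N.
If word 7 were C, no tagging could satisfy rule 3; so word 7 is D.
If word 2 were N, no tagging could satisfy rule 4; so word 2 is V.
If word 3 were N, no tagging could satisfy rule 4; so word 3 is V.
The only consistent sequence is: D V V D N N D.
Rule-by-rule: rule 1 holds; rule 2 holds; rule 3 holds; rule 4 holds; rule 5 holds.

V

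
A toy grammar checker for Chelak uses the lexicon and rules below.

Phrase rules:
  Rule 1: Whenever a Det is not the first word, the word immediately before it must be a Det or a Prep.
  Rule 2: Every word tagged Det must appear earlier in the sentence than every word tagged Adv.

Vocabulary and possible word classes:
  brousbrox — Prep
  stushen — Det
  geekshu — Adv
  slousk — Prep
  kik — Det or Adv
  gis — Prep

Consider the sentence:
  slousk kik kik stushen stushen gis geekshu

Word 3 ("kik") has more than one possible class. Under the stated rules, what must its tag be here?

Candidates per position — 1:slousk {Prep}; 2:kik {Det,Adv}; 3:kik {Det,Adv}; 4:stushen {Det}; 5:stushen {Det}; 6:gis {Prep}; 7:geekshu {Adv}.
If word 2 were Adv, no tagging could satisfy rule 1; so word 2 is Det.
If word 3 were Adv, no tagging could satisfy rule 1; so word 3 is Det.
So the tagging must be: Prep Det Det Det Det Prep Adv.
Rule-by-rule: rule 1 satisfied; rule 2 satisfied.

Det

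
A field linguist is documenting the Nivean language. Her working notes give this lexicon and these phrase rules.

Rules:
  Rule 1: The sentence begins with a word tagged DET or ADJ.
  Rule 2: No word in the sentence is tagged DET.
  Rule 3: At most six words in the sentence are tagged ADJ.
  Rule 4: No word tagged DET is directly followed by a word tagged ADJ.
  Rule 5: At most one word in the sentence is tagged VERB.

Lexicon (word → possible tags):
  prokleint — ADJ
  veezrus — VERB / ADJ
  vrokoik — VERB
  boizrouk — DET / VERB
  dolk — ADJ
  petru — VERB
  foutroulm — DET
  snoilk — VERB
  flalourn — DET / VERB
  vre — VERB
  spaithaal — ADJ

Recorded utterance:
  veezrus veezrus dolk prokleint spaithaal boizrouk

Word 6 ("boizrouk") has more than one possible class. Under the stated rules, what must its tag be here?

Candidates per position — 1:veezrus {VERB,ADJ}; 2:veezrus {VERB,ADJ}; 3:dolk {ADJ}; 4:prokleint {ADJ}; 5:spaithaal {ADJ}; 6:boizrouk {DET,VERB}.
At position 1, choosing VERB makes rule 1 impossible to satisfy; hence ADJ.
At position 6, choosing DET makes rule 2 impossible to satisfy; hence VERB.
At position 2, choosing VERB makes rule 5 impossible to satisfy; hence ADJ.
The only consistent sequence is: ADJ ADJ ADJ ADJ ADJ VERB.
Verifying each rule — rule 1 satisfied; rule 2 satisfied; rule 3 satisfied; rule 4 satisfied; rule 5 satisfied.

VERB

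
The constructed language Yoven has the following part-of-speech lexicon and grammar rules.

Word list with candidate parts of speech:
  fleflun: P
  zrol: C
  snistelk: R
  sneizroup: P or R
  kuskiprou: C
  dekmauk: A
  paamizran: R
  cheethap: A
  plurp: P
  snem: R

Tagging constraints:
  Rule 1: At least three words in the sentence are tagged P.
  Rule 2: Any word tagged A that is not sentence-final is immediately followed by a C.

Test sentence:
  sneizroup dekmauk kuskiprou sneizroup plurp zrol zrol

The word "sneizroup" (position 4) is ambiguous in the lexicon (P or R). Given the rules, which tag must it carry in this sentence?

P

Candidates per position — 1:sneizroup {P,R}; 2:dekmauk {A}; 3:kuskiprou {C}; 4:sneizroup {P,R}; 5:plurp {P}; 6:zrol {C}; 7:zrol {C}.
Position 1: R is ruled out by rule 1; that leaves P.
Position 4: R is ruled out by rule 1; that leaves P.
That leaves exactly one tagging: P A C P P C C.
Checking: rule 1 ✓; rule 2 ✓.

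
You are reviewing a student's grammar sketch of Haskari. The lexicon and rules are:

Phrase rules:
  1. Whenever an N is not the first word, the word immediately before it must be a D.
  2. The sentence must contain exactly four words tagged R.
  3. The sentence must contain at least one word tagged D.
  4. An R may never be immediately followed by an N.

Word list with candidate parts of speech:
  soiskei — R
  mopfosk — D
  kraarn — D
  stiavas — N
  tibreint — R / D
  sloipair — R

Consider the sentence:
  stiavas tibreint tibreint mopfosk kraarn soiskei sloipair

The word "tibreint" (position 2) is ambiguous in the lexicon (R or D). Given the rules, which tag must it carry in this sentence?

R

Candidates per position — 1:stiavas {N}; 2:tibreint {R,D}; 3:tibreint {R,D}; 4:mopfosk {D}; 5:kraarn {D}; 6:soiskei {R}; 7:sloipair {R}.
Word 2 cannot be D — rule 2 would then fail for every completion. It is R.
Word 3 cannot be D — rule 2 would then fail for every completion. It is R.
The unique satisfying tagging is: N R R D D R R.
Checking: rule 1 ok; rule 2 ok; rule 3 ok; rule 4 ok.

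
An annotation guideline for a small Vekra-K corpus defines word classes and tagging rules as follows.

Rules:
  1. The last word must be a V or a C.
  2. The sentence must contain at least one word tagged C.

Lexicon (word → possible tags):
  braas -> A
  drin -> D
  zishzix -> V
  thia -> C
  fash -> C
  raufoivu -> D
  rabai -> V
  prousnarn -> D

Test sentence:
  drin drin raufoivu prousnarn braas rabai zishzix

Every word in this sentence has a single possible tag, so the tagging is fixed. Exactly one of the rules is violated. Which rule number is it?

Fixed tagging: D D D D A V V.
Checking each rule: R1 ok, R2 fails.
Only rule 2 fails.

2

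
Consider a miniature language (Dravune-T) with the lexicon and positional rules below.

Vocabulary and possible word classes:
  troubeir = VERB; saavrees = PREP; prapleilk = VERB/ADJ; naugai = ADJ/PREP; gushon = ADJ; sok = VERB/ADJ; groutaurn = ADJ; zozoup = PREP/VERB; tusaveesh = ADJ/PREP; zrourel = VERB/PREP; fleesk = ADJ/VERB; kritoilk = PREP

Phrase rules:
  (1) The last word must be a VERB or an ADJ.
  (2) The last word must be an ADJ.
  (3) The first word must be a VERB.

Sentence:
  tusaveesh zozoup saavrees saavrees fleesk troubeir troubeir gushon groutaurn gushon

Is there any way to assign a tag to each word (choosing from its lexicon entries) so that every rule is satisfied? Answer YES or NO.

Candidates per position — 1:tusaveesh {ADJ,PREP}; 2:zozoup {PREP,VERB}; 3:saavrees {PREP}; 4:saavrees {PREP}; 5:fleesk {ADJ,VERB}; 6:troubeir {VERB}; 7:troubeir {VERB}; 8:gushon {ADJ}; 9:groutaurn {ADJ}; 10:gushon {ADJ}.
Rule 3 cannot be satisfied by any choice of tags from the lexicon.
So there is no consistent tagging.

NO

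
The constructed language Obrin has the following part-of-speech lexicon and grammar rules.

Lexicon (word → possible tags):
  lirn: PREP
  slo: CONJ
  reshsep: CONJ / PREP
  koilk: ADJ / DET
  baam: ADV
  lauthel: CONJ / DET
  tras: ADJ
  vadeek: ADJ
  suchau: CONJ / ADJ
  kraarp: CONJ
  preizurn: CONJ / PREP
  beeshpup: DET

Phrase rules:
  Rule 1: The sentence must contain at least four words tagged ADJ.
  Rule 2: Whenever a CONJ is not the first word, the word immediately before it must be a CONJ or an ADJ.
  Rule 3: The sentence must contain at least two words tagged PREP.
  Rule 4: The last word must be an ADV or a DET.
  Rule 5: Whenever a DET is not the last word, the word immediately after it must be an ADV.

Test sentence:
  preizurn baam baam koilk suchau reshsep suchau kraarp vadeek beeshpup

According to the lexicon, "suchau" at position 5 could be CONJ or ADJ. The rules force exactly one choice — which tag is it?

Candidates per position — 1:preizurn {CONJ,PREP}; 2:baam {ADV}; 3:baam {ADV}; 4:koilk {ADJ,DET}; 5:suchau {CONJ,ADJ}; 6:reshsep {CONJ,PREP}; 7:suchau {CONJ,ADJ}; 8:kraarp {CONJ}; 9:vadeek {ADJ}; 10:beeshpup {DET}.
At position 1, choosing CONJ makes rule 3 impossible to satisfy; hence PREP.
At position 4, choosing DET makes rule 1 impossible to satisfy; hence ADJ.
At position 5, choosing CONJ makes rule 1 impossible to satisfy; hence ADJ.
At position 6, choosing CONJ makes rule 3 impossible to satisfy; hence PREP.
At position 7, choosing CONJ makes rule 1 impossible to satisfy; hence ADJ.
The unique satisfying tagging is: PREP ADV ADV ADJ ADJ PREP ADJ CONJ ADJ DET.
Verifying each rule — rule 1 satisfied; rule 2 satisfied; rule 3 satisfied; rule 4 satisfied; rule 5 satisfied.

ADJ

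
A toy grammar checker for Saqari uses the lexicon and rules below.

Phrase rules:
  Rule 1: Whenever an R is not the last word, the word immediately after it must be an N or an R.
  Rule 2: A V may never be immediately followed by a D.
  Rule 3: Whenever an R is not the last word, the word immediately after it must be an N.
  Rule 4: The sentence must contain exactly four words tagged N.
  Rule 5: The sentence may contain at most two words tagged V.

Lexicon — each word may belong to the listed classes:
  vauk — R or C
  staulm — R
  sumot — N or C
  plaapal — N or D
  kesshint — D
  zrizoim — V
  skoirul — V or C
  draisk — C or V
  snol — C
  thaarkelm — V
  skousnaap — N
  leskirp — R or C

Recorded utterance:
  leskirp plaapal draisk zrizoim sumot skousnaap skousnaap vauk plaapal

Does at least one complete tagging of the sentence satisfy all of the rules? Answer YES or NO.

Candidates per position — 1:leskirp {R,C}; 2:plaapal {N,D}; 3:draisk {C,V}; 4:zrizoim {V}; 5:sumot {N,C}; 6:skousnaap {N}; 7:skousnaap {N}; 8:vauk {R,C}; 9:plaapal {N,D}.
One satisfying assignment: R N V V N N N C D.
Checking: rule 1 satisfied; rule 2 satisfied; rule 3 satisfied; rule 4 satisfied; rule 5 satisfied.

YES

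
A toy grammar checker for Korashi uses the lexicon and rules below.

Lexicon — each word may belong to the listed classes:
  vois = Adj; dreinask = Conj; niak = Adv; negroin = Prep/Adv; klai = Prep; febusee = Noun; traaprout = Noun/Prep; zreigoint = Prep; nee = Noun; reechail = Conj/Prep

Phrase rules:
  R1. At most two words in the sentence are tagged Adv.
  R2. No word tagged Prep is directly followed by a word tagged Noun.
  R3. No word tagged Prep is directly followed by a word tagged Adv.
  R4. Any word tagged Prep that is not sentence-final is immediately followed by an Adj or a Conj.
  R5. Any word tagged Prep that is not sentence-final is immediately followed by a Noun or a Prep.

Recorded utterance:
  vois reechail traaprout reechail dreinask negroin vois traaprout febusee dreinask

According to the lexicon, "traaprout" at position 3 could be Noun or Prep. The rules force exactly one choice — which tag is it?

Noun

Candidates per position — 1:vois {Adj}; 2:reechail {Conj,Prep}; 3:traaprout {Noun,Prep}; 4:reechail {Conj,Prep}; 5:dreinask {Conj}; 6:negroin {Prep,Adv}; 7:vois {Adj}; 8:traaprout {Noun,Prep}; 9:febusee {Noun}; 10:dreinask {Conj}.
Position 2: Prep is ruled out by rule 4; that leaves Conj.
Position 3: Prep is ruled out by rule 5; that leaves Noun.
Position 4: Prep is ruled out by rule 5; that leaves Conj.
Position 6: Prep is ruled out by rule 5; that leaves Adv.
Position 8: Prep is ruled out by rule 2; that leaves Noun.
So the tagging must be: Adj Conj Noun Conj Conj Adv Adj Noun Noun Conj.
Checking: rule 1 ✓; rule 2 ✓; rule 3 ✓; rule 4 ✓; rule 5 ✓.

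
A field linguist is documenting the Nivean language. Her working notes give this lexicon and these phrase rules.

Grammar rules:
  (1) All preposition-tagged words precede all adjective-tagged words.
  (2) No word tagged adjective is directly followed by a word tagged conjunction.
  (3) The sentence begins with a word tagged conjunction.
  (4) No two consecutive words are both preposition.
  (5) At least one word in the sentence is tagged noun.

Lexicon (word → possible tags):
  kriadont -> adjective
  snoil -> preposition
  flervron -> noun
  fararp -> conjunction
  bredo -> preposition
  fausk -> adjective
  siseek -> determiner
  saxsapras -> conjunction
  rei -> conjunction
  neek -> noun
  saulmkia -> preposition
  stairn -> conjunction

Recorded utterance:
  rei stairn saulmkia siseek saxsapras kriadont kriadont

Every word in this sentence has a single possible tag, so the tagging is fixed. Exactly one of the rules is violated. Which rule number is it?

Fixed tagging: conjunction conjunction preposition determiner conjunction adjective adjective.
Applying the rules: R1 ✓, R2 ✓, R3 ✓, R4 ✓, R5 ✗.
Only rule 5 fails.

5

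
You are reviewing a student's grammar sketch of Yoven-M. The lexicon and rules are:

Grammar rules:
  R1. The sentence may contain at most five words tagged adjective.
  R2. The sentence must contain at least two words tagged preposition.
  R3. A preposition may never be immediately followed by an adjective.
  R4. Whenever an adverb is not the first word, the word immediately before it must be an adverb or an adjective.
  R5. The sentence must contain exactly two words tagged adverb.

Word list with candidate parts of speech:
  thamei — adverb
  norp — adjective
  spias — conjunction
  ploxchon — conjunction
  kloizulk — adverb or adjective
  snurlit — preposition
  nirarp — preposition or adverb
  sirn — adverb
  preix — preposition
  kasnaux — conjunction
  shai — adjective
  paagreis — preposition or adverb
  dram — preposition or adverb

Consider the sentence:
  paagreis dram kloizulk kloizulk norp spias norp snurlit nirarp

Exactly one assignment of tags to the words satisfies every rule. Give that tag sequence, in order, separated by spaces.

Candidates per position — 1:paagreis {preposition,adverb}; 2:dram {preposition,adverb}; 3:kloizulk {adverb,adjective}; 4:kloizulk {adverb,adjective}; 5:norp {adjective}; 6:spias {conjunction}; 7:norp {adjective}; 8:snurlit {preposition}; 9:nirarp {preposition,adverb}.
At position 9, choosing adverb makes rule 4 impossible to satisfy; hence preposition.
The remaining ambiguous positions (1, 2, 3, 4) are resolved jointly — only one combination satisfies every rule.
That leaves exactly one tagging: adverb adverb adjective adjective adjective conjunction adjective preposition preposition.
Checking: rule 1 ✓; rule 2 ✓; rule 3 ✓; rule 4 ✓; rule 5 ✓.

adverb adverb adjective adjective adjective conjunction adjective preposition preposition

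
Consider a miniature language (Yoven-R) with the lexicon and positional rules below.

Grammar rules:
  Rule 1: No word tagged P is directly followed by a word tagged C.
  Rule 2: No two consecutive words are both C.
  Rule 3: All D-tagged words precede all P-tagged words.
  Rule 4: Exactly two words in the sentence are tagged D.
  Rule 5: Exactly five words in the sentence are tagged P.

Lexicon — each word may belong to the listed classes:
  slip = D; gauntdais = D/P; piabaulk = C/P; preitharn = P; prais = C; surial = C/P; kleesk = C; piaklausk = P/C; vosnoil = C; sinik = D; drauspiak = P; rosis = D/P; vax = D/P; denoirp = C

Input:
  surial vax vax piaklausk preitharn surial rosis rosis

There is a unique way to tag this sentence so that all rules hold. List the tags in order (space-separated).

Candidates per position — 1:surial {C,P}; 2:vax {D,P}; 3:vax {D,P}; 4:piaklausk {P,C}; 5:preitharn {P}; 6:surial {C,P}; 7:rosis {D,P}; 8:rosis {D,P}.
Position 6: tagging it C would leave rule 1 unsatisfiable, so it must be P.
Position 7: tagging it D would leave rule 3 unsatisfiable, so it must be P.
Position 8: tagging it D would leave rule 3 unsatisfiable, so it must be P.
Position 2: tagging it P would leave rule 4 unsatisfiable, so it must be D.
Position 3: tagging it P would leave rule 4 unsatisfiable, so it must be D.
Position 1: tagging it P would leave rule 3 unsatisfiable, so it must be C.
Position 4: tagging it C would leave rule 5 unsatisfiable, so it must be P.
That leaves exactly one tagging: C D D P P P P P.
Check: rule 1 satisfied; rule 2 satisfied; rule 3 satisfied; rule 4 satisfied; rule 5 satisfied.

C D D P P P P P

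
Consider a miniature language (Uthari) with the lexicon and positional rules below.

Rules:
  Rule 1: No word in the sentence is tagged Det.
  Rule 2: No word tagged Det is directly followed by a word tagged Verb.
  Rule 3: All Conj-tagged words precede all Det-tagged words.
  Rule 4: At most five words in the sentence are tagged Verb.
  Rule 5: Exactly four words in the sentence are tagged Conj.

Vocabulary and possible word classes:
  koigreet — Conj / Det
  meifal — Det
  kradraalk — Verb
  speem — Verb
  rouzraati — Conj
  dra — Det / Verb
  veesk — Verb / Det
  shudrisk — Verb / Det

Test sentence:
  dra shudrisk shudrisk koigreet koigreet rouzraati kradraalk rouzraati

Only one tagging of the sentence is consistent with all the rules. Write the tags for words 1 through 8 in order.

Candidates per position — 1:dra {Det,Verb}; 2:shudrisk {Verb,Det}; 3:shudrisk {Verb,Det}; 4:koigreet {Conj,Det}; 5:koigreet {Conj,Det}; 6:rouzraati {Conj}; 7:kradraalk {Verb}; 8:rouzraati {Conj}.
If word 1 were Det, no tagging could satisfy rule 1; so word 1 is Verb.
If word 2 were Det, no tagging could satisfy rule 1; so word 2 is Verb.
If word 3 were Det, no tagging could satisfy rule 1; so word 3 is Verb.
If word 4 were Det, no tagging could satisfy rule 1; so word 4 is Conj.
If word 5 were Det, no tagging could satisfy rule 1; so word 5 is Conj.
That leaves exactly one tagging: Verb Verb Verb Conj Conj Conj Verb Conj.
Verifying each rule — rule 1 ✓; rule 2 ✓; rule 3 ✓; rule 4 ✓; rule 5 ✓.

Verb Verb Verb Conj Conj Conj Verb Conj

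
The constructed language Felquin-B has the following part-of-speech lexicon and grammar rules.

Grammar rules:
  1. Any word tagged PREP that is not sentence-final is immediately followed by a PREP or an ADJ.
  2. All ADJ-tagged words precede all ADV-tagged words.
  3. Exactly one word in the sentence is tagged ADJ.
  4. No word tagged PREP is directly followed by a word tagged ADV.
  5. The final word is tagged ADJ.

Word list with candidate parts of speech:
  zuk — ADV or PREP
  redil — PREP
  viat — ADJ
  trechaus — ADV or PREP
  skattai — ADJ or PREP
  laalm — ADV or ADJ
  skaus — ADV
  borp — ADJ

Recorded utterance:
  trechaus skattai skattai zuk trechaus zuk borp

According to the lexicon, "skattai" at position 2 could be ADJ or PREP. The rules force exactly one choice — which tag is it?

Candidates per position — 1:trechaus {ADV,PREP}; 2:skattai {ADJ,PREP}; 3:skattai {ADJ,PREP}; 4:zuk {ADV,PREP}; 5:trechaus {ADV,PREP}; 6:zuk {ADV,PREP}; 7:borp {ADJ}.
Position 1: tagging it ADV would leave rule 2 unsatisfiable, so it must be PREP.
Position 2: tagging it ADJ would leave rule 3 unsatisfiable, so it must be PREP.
Position 3: tagging it ADJ would leave rule 3 unsatisfiable, so it must be PREP.
Position 4: tagging it ADV would leave rule 1 unsatisfiable, so it must be PREP.
Position 5: tagging it ADV would leave rule 1 unsatisfiable, so it must be PREP.
Position 6: tagging it ADV would leave rule 1 unsatisfiable, so it must be PREP.
So the tagging must be: PREP PREP PREP PREP PREP PREP ADJ.
Check: rule 1 satisfied; rule 2 satisfied; rule 3 satisfied; rule 4 satisfied; rule 5 satisfied.

PREP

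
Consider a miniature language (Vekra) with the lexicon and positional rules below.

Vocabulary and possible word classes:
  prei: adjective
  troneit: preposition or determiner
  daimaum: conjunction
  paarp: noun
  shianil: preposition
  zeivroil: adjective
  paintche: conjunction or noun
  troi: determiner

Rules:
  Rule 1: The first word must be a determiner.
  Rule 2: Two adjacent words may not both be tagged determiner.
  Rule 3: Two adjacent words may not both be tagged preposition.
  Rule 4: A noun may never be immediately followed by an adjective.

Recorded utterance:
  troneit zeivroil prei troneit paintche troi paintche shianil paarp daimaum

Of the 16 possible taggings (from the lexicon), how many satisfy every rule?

8

Candidates per position — 1:troneit {preposition,determiner}; 2:zeivroil {adjective}; 3:prei {adjective}; 4:troneit {preposition,determiner}; 5:paintche {conjunction,noun}; 6:troi {determiner}; 7:paintche {conjunction,noun}; 8:shianil {preposition}; 9:paarp {noun}; 10:daimaum {conjunction}.
There are 16 candidate sequences in total.
Checking each against the rules leaves 8 sequences.
Count = 8.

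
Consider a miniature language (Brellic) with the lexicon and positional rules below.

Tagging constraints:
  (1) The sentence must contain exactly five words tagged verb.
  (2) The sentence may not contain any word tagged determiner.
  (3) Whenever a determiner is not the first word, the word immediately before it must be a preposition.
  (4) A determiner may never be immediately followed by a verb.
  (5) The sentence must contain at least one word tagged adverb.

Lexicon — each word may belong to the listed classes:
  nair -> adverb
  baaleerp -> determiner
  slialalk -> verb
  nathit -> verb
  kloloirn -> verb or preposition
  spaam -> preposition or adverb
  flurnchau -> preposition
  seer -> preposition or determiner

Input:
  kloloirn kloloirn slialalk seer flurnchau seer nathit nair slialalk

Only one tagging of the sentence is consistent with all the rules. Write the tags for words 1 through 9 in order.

Candidates per position — 1:kloloirn {verb,preposition}; 2:kloloirn {verb,preposition}; 3:slialalk {verb}; 4:seer {preposition,determiner}; 5:flurnchau {preposition}; 6:seer {preposition,determiner}; 7:nathit {verb}; 8:nair {adverb}; 9:slialalk {verb}.
Word 1 cannot be preposition — rule 1 would then fail for every completion. It is verb.
Word 2 cannot be preposition — rule 1 would then fail for every completion. It is verb.
Word 4 cannot be determiner — rule 2 would then fail for every completion. It is preposition.
Word 6 cannot be determiner — rule 2 would then fail for every completion. It is preposition.
The unique satisfying tagging is: verb verb verb preposition preposition preposition verb adverb verb.
Verifying each rule — rule 1 holds; rule 2 holds; rule 3 holds; rule 4 holds; rule 5 holds.

verb verb verb preposition preposition preposition verb adverb verb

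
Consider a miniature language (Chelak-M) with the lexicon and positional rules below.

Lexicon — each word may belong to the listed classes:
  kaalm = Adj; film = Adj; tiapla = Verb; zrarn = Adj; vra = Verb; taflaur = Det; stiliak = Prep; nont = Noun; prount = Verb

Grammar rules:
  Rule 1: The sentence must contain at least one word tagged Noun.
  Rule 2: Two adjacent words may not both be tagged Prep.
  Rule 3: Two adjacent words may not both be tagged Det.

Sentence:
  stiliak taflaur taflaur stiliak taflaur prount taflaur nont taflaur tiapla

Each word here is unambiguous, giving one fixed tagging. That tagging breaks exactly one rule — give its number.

Fixed tagging: Prep Det Det Prep Det Verb Det Noun Det Verb.
Applying the rules: R1 ok, R2 ok, R3 fails.
Only rule 3 fails.

3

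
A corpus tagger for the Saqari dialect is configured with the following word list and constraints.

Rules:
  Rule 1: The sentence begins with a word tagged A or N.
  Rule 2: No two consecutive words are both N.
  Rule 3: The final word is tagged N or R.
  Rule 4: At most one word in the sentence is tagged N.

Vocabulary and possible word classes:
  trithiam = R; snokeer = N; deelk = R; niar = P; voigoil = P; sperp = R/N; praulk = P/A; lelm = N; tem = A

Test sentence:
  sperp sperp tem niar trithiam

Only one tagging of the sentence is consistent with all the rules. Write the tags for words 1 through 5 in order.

Candidates per position — 1:sperp {R,N}; 2:sperp {R,N}; 3:tem {A}; 4:niar {P}; 5:trithiam {R}.
Position 1: R is ruled out by rule 1; that leaves N.
Position 2: N is ruled out by rule 2; that leaves R.
That leaves exactly one tagging: N R A P R.
Verifying each rule — rule 1 satisfied; rule 2 satisfied; rule 3 satisfied; rule 4 satisfied.

N R A P R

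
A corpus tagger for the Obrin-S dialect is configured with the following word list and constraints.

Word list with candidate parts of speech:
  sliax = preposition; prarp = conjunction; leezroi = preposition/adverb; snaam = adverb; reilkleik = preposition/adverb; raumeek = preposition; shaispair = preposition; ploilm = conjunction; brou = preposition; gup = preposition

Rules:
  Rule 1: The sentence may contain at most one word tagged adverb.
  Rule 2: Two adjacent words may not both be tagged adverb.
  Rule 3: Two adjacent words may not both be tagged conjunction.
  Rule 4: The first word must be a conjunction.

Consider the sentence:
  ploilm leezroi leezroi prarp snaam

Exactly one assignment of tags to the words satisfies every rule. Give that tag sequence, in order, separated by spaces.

Candidates per position — 1:ploilm {conjunction}; 2:leezroi {preposition,adverb}; 3:leezroi {preposition,adverb}; 4:prarp {conjunction}; 5:snaam {adverb}.
At position 2, choosing adverb makes rule 1 impossible to satisfy; hence preposition.
At position 3, choosing adverb makes rule 1 impossible to satisfy; hence preposition.
That leaves exactly one tagging: conjunction preposition preposition conjunction adverb.
Verifying each rule — rule 1 ok; rule 2 ok; rule 3 ok; rule 4 ok.

conjunction preposition preposition conjunction adverb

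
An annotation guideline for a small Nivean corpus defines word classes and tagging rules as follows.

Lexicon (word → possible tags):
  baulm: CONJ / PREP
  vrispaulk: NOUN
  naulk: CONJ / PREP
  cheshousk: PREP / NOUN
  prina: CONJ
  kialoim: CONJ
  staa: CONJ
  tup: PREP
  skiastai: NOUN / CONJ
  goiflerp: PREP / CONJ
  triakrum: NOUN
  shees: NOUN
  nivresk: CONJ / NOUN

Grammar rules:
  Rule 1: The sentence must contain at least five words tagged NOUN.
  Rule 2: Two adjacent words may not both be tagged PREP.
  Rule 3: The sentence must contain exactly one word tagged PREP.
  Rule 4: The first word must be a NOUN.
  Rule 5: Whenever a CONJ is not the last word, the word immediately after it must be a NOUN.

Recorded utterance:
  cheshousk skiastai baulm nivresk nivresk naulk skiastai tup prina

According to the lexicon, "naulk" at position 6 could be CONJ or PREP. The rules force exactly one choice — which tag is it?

CONJ

Candidates per position — 1:cheshousk {PREP,NOUN}; 2:skiastai {NOUN,CONJ}; 3:baulm {CONJ,PREP}; 4:nivresk {CONJ,NOUN}; 5:nivresk {CONJ,NOUN}; 6:naulk {CONJ,PREP}; 7:skiastai {NOUN,CONJ}; 8:tup {PREP}; 9:prina {CONJ}.
Position 1: PREP is ruled out by rule 1; that leaves NOUN.
Position 2: CONJ is ruled out by rule 1; that leaves NOUN.
Position 3: PREP is ruled out by rule 3; that leaves CONJ.
Position 4: CONJ is ruled out by rule 1; that leaves NOUN.
Position 5: CONJ is ruled out by rule 1; that leaves NOUN.
Position 6: PREP is ruled out by rule 3; that leaves CONJ.
Position 7: CONJ is ruled out by rule 1; that leaves NOUN.
The only consistent sequence is: NOUN NOUN CONJ NOUN NOUN CONJ NOUN PREP CONJ.
Verifying each rule — rule 1 satisfied; rule 2 satisfied; rule 3 satisfied; rule 4 satisfied; rule 5 satisfied.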